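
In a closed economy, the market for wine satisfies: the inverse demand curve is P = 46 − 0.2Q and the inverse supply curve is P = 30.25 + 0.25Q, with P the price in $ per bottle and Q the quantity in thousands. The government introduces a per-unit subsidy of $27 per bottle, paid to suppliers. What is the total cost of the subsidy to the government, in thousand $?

Rewrite in direct form: Qd = 230 − 5P and Qs = 4P − 121.
Without the subsidy, 230 − 5P = 4P − 121 gives 9P = 351, so P* = $39 and Q* = 35.
With a per-unit subsidy paid to suppliers, each receives P + 27 per unit sold, so supply becomes Qs = 4(P + 27) − 121.
Solving gives Q = 95 with consumers paying $27 and suppliers receiving $54 (the $27 wedge).
Outlay = t · Q = 27 · 95 = $2565.

Government outlay = $2565 thousand.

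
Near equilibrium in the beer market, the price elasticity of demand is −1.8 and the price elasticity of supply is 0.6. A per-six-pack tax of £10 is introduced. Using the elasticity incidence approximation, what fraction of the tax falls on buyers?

Incidence ratio: buyers' share ≈ εs / (εs + |εd|) = 0.6 / (0.6 + 1.8) = 0.25.
Supply is the less elastic side, so buyers bear the smaller share.

Buyers' share ≈ 0.25.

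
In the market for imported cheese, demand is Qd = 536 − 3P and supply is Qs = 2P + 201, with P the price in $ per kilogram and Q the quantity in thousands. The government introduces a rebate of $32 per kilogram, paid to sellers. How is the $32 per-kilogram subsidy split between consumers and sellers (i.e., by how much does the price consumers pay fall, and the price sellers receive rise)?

Before the subsidy: set 536 − 3P = 2P + 201 → P* = $67, Q* = 335.
With a per-unit subsidy paid to sellers, each receives P + 32 per unit sold, so supply becomes Qs = 2(P + 32) + 201.
New equilibrium: consumers pay $54.2, sellers receive $86.2, Q = 373.4. (Wedge: Pb − Ps = −32.)
Gain to consumers: $12.8; to sellers: $19.2. (They sum to $32.)

Consumers gain $12.8 per kilogram; sellers gain $19.2 per kilogram.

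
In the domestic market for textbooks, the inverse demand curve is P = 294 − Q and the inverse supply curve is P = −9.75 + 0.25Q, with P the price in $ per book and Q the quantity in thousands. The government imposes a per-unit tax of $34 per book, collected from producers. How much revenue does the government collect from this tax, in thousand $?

Tax revenue = $7337.2 thousand.

Rewrite in direct form: Qd = 294 − P and Qs = 4P + 39.
Without the tax, 294 − P = 4P + 39 gives 5P = 255, so P* = $51 and Q* = 243.
With the tax collected from producers, supply shifts: Qs = 4(P − 34) + 39.
New equilibrium: buyers pay $78.2, producers receive $44.2, Q = 215.8. (Wedge: Pb − Ps = 34.)
Revenue = t · Q = 34 · 215.8 = $7337.2.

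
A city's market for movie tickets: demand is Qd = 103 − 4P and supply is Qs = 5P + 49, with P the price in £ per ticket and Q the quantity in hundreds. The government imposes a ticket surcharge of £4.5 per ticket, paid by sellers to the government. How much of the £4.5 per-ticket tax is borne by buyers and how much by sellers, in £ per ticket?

Buyers bear £2.5 per ticket; sellers bear £2 per ticket.

Before the tax: set 103 − 4P = 5P + 49 → P* = £6, Q* = 79.
With the tax collected from sellers, supply shifts: Qs = 5(P − 4.5) + 49.
Solving gives Q = 69 with buyers paying £8.5 and sellers receiving £4 (the £4.5 wedge).
Burden on buyers: £2.5; on sellers: £2. (They sum to £4.5.)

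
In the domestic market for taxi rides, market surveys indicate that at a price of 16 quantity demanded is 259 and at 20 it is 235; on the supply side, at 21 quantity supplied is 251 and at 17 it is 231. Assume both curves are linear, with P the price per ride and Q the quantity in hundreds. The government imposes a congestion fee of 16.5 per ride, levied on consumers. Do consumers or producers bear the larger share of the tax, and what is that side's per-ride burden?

Producers bear the larger share: 9 per ride.

Demand slope: (235 − 259)/(20 − 16) = -6, so Qd = 355 − 6P.
Supply slope: (231 − 251)/(17 − 21) = 5, so Qs = 5P + 146.
Before the tax: set 355 − 6P = 5P + 146 → P* = 19, Q* = 241.
With the tax collected from consumers, demand (in seller-price terms) shifts: Qd = 355 − 6(P + 16.5).
New equilibrium: consumers pay 26.5, producers receive 10, Q = 196. (Wedge: Pb − Ps = 16.5.)
Per-ride burden: consumers 7.5, producers 9.
Producers take the larger share because supply is less price-elastic here (demand slope 6 vs supply slope 5).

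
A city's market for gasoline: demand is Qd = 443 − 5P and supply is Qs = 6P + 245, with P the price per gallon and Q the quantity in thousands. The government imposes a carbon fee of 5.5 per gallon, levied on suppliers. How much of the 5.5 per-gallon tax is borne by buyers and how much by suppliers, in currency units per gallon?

Buyers bear 3 per gallon; suppliers bear 2.5 per gallon.

Before the tax: set 443 − 5P = 6P + 245 → P* = 18, Q* = 353.
With the tax collected from suppliers, supply shifts: Qs = 6(P − 5.5) + 245.
Solving gives Q = 338 with buyers paying 21 and suppliers receiving 15.5 (the 5.5 wedge).
Burden on buyers: 3; on suppliers: 2.5. (They sum to 5.5.)
The less price-elastic side of the market bears the larger share of a per-unit tax.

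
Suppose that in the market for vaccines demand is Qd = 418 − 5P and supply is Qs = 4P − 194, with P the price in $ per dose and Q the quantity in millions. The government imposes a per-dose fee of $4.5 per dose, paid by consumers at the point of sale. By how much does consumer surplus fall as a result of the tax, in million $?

Before the tax: set 418 − 5P = 4P − 194 → P* = $68, Q* = 78.
With the tax collected from consumers, demand (in seller-price terms) shifts: Qd = 418 − 5(P + 4.5).
Solving gives Q = 68 with consumers paying $70 and sellers receiving $65.5 (the $4.5 wedge).
ΔCS is the trapezoid between Q = 68 and Q = 78 of height $2: ½ · (78 + 68) · 2 = $146.

Consumer surplus falls by $146 million.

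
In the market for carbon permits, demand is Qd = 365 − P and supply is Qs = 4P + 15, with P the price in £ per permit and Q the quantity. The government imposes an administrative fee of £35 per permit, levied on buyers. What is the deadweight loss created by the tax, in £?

Without the tax, 365 − P = 4P + 15 gives 5P = 350, so P* = £70 and Q* = 295.
With the tax collected from buyers, demand (in seller-price terms) shifts: Qd = 365 − (P + 35).
Solving gives Q = 267 with buyers paying £98 and producers receiving £63 (the £35 wedge).
Quantity falls by |ΔQ| = |295 − 267| = 28.
DWL = ½ · t · |ΔQ| = ½ · 35 · 28 = £490.

Deadweight loss = £490.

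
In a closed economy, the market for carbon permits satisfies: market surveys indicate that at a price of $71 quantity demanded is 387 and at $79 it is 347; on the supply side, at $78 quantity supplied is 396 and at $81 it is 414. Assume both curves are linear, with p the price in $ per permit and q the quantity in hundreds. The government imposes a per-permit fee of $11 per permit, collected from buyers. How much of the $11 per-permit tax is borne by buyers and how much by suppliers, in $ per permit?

Demand slope: (347 − 387)/(79 − 71) = -5, so qd = 742 − 5p.
Supply slope: (414 − 396)/(81 − 78) = 6, so qs = 6p − 72.
Without the tax, 742 − 5p = 6p − 72 gives 11p = 814, so p* = $74 and q* = 372.
With the tax collected from buyers, demand (in seller-price terms) shifts: qd = 742 − 5(p + 11).
Solving gives q = 342 with buyers paying $80 and suppliers receiving $69 (the $11 wedge).
Burden on buyers: $6; on suppliers: $5. (They sum to $11.)
The less price-elastic side of the market bears the larger share of a per-unit tax.

Buyers bear $6 per permit; suppliers bear $5 per permit.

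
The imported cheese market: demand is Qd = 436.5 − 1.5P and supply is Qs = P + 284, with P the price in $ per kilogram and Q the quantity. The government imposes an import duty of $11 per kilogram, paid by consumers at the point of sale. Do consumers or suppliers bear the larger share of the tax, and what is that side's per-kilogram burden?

Suppliers bear the larger share: $6.6 per kilogram.

Without the tax, 436.5 − 1.5P = P + 284 gives 2.5P = 152.5, so P* = $61 and Q* = 345.
With the tax collected from consumers, demand (in seller-price terms) shifts: Qd = 436.5 − 1.5(P + 11).
New equilibrium: consumers pay $65.4, suppliers receive $54.4, Q = 338.4. (Wedge: Pb − Ps = 11.)
Per-kilogram burden: consumers $4.4, suppliers $6.6.
Suppliers take the larger share because supply is less price-elastic here (demand slope 1.5 vs supply slope 1).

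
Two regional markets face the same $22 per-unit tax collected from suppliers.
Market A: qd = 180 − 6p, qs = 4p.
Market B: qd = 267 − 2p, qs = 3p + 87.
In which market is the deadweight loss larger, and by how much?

Market A, by $290.4.

Market A: pre-tax p* = $18, q* = 72; post-tax q = 19.2; deadweight loss = $580.8.
Market B: pre-tax p* = $36, q* = 195; post-tax q = 168.6; deadweight loss = $290.4.
Difference: $580.8 vs $290.4 → market A is larger by $290.4.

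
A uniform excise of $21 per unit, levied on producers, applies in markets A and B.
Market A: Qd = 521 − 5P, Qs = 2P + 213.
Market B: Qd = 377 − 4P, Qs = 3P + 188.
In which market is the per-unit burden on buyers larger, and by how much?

Market A: pre-tax P* = $44, Q* = 301; post-tax Q = 271; per-unit burden on buyers = $6.
Market B: pre-tax P* = $27, Q* = 269; post-tax Q = 233; per-unit burden on buyers = $9.
Difference: $6 vs $9 → market B is larger by $3.

Market B, by $3.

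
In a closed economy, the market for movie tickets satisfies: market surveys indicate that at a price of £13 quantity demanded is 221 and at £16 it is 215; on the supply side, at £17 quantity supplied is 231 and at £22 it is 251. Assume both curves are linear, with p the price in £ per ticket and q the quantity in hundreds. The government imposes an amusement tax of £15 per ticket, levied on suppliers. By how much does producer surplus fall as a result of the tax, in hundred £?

Producer surplus falls by £1045 hundred.

Demand slope: (215 − 221)/(16 − 13) = -2, so qd = 247 − 2p.
Supply slope: (251 − 231)/(22 − 17) = 4, so qs = 4p + 163.
Before the tax: set 247 − 2p = 4p + 163 → p* = £14, q* = 219.
With the tax collected from suppliers, supply shifts: qs = 4(p − 15) + 163.
New equilibrium: buyers pay £24, suppliers receive £9, q = 199. (Wedge: pb − ps = 15.)
ΔPS is the trapezoid between Q = 199 and Q = 219 of height £5: ½ · (219 + 199) · 5 = £1045.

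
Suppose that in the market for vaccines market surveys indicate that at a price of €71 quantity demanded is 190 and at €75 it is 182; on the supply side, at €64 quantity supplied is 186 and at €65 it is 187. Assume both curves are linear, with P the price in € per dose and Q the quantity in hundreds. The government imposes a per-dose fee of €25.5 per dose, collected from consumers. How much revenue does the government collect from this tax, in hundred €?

Tax revenue = €4462.5 hundred.

Demand slope: (182 − 190)/(75 − 71) = -2, so Qd = 332 − 2P.
Supply slope: (187 − 186)/(65 − 64) = 1, so Qs = P + 122.
Before the tax: set 332 − 2P = P + 122 → P* = €70, Q* = 192.
With the tax collected from consumers, demand (in seller-price terms) shifts: Qd = 332 − 2(P + 25.5).
New equilibrium: consumers pay €78.5, producers receive €53, Q = 175. (Wedge: Pb − Ps = 25.5.)
Revenue = t · Q = 25.5 · 175 = €4462.5.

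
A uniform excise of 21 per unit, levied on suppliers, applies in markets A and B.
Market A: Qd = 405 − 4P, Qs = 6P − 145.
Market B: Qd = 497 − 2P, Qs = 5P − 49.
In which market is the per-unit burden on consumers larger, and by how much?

Market A: pre-tax P* = 55, Q* = 185; post-tax Q = 134.6; per-unit burden on consumers = 12.6.
Market B: pre-tax P* = 78, Q* = 341; post-tax Q = 311; per-unit burden on consumers = 15.
Difference: 12.6 vs 15 → market B is larger by 2.4.

Market B, by 2.4.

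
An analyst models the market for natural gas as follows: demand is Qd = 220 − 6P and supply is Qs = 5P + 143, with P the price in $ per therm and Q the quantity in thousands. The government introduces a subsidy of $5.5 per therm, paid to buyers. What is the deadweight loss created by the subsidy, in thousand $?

Deadweight loss = $41.25 thousand.

Without the subsidy, 220 − 6P = 5P + 143 gives 11P = 77, so P* = $7 and Q* = 178.
With a per-unit subsidy paid to buyers, each effectively pays P − 5.5, so demand becomes Qd = 220 − 6(P − 5.5).
New equilibrium: buyers pay $4.5, suppliers receive $10, Q = 193. (Wedge: Pb − Ps = −5.5.)
Quantity rises by |ΔQ| = |178 − 193| = 15.
DWL = ½ · t · |ΔQ| = ½ · 5.5 · 15 = $41.25.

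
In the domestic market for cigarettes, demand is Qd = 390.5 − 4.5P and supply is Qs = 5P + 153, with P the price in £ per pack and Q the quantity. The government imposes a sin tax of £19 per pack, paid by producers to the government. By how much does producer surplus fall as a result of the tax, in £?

Before the tax: set 390.5 − 4.5P = 5P + 153 → P* = £25, Q* = 278.
With the tax collected from producers, supply shifts: Qs = 5(P − 19) + 153.
New equilibrium: consumers pay £35, producers receive £16, Q = 233. (Wedge: Pb − Ps = 19.)
ΔPS is the trapezoid between Q = 233 and Q = 278 of height £9: ½ · (278 + 233) · 9 = £2299.5.

Producer surplus falls by £2299.5.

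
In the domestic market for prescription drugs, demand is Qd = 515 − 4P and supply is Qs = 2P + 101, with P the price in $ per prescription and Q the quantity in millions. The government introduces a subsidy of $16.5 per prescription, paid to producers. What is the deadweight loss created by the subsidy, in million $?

Deadweight loss = $181.5 million.

Before the subsidy: set 515 − 4P = 2P + 101 → P* = $69, Q* = 239.
With a per-unit subsidy paid to producers, each receives P + 16.5 per unit sold, so supply becomes Qs = 2(P + 16.5) + 101.
Solving gives Q = 261 with buyers paying $63.5 and producers receiving $80 (the $16.5 wedge).
Quantity rises by |ΔQ| = |239 − 261| = 22.
DWL = ½ · t · |ΔQ| = ½ · 16.5 · 22 = $181.5.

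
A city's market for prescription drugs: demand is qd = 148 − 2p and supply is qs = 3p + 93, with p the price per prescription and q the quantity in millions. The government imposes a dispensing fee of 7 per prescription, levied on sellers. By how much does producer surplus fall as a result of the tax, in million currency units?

Without the tax, 148 − 2p = 3p + 93 gives 5p = 55, so p* = 11 and q* = 126.
With the tax collected from sellers, supply shifts: qs = 3(p − 7) + 93.
New equilibrium: buyers pay 15.2, sellers receive 8.2, q = 117.6. (Wedge: pb − ps = 7.)
ΔPS is the trapezoid between Q = 117.6 and Q = 126 of height 2.8: ½ · (126 + 117.6) · 2.8 = 341.04.

Producer surplus falls by 341.04 million.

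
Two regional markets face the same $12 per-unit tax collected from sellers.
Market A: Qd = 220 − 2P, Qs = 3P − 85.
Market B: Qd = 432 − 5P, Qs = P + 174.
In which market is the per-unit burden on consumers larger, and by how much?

Market A, by $5.2.

Market A: pre-tax P* = $61, Q* = 98; post-tax Q = 83.6; per-unit burden on consumers = $7.2.
Market B: pre-tax P* = $43, Q* = 217; post-tax Q = 207; per-unit burden on consumers = $2.
Difference: $7.2 vs $2 → market A is larger by $5.2.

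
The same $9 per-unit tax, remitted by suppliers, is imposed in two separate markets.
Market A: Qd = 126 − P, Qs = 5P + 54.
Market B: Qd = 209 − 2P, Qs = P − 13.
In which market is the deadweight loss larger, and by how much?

Market A: pre-tax P* = $12, Q* = 114; post-tax Q = 106.5; deadweight loss = $33.75.
Market B: pre-tax P* = $74, Q* = 61; post-tax Q = 55; deadweight loss = $27.
Difference: $33.75 vs $27 → market A is larger by $6.75.

Market A, by $6.75.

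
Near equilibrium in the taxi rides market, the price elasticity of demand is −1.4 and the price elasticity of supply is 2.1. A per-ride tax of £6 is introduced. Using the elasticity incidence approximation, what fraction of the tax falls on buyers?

Incidence ratio: buyers' share ≈ εs / (εs + |εd|) = 2.1 / (2.1 + 1.4) = 0.6.
Supply is the more elastic side, so buyers bear the larger share.

Buyers' share ≈ 0.6.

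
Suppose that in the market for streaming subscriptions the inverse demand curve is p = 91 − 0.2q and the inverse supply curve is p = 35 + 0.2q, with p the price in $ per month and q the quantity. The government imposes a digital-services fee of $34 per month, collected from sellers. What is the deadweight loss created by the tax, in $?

Inverting to q(p) form: qd = 455 − 5p; qs = 5p − 175.
Before the tax: set 455 − 5p = 5p − 175 → p* = $63, q* = 140.
With the tax collected from sellers, supply shifts: qs = 5(p − 34) − 175.
New equilibrium: buyers pay $80, sellers receive $46, q = 55. (Wedge: pb − ps = 34.)
Quantity falls by |ΔQ| = |140 − 55| = 85.
DWL = ½ · t · |ΔQ| = ½ · 34 · 85 = $1445.

Deadweight loss = $1445.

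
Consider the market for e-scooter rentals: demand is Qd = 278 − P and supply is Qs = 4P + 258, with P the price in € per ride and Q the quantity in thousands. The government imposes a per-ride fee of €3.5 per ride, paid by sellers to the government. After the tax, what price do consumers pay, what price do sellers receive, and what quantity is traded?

Before the tax: set 278 − P = 4P + 258 → P* = €4, Q* = 274.
With the tax collected from sellers, supply shifts: Qs = 4(P − 3.5) + 258.
New equilibrium: consumers pay €6.8, sellers receive €3.3, Q = 271.2. (Wedge: Pb − Ps = 3.5.)

Consumers pay €6.8; sellers receive €3.3; quantity = 271.2.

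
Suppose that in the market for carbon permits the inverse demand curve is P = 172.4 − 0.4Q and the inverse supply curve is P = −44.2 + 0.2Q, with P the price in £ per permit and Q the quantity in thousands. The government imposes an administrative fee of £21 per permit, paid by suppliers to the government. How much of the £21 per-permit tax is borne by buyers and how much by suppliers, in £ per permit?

Buyers bear £14 per permit; suppliers bear £7 per permit.

Rewrite in direct form: Qd = 431 − 2.5P and Qs = 5P + 221.
Without the tax, 431 − 2.5P = 5P + 221 gives 7.5P = 210, so P* = £28 and Q* = 361.
With the tax collected from suppliers, supply shifts: Qs = 5(P − 21) + 221.
Solving gives Q = 326 with buyers paying £42 and suppliers receiving £21 (the £21 wedge).
Burden on buyers: £14; on suppliers: £7. (They sum to £21.)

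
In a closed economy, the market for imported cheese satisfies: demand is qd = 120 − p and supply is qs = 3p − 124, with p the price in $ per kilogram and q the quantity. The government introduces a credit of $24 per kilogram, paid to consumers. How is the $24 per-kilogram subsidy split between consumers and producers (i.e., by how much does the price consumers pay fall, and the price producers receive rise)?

Consumers gain $18 per kilogram; producers gain $6 per kilogram.

Without the subsidy, 120 − p = 3p − 124 gives 4p = 244, so p* = $61 and q* = 59.
With a per-unit subsidy paid to consumers, each effectively pays p − 24, so demand becomes qd = 120 − (p − 24).
New equilibrium: consumers pay $43, producers receive $67, q = 77. (Wedge: pb − ps = −24.)
Gain to consumers: $18; to producers: $6. (They sum to $24.)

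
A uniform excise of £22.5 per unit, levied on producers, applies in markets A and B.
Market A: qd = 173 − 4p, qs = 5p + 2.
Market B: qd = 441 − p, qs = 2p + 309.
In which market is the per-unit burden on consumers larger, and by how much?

Market B, by £2.5.

Market A: pre-tax p* = £19, q* = 97; post-tax q = 47; per-unit burden on consumers = £12.5.
Market B: pre-tax p* = £44, q* = 397; post-tax q = 382; per-unit burden on consumers = £15.
Difference: £12.5 vs £15 → market B is larger by £2.5.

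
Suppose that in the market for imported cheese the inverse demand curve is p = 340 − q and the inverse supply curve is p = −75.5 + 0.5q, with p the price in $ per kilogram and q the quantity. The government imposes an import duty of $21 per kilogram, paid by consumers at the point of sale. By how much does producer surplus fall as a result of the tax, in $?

Producer surplus falls by $1890.

Rewrite in direct form: qd = 340 − p and qs = 2p + 151.
Before the tax: set 340 − p = 2p + 151 → p* = $63, q* = 277.
With the tax collected from consumers, demand (in seller-price terms) shifts: qd = 340 − (p + 21).
New equilibrium: consumers pay $77, sellers receive $56, q = 263. (Wedge: pb − ps = 21.)
ΔPS is the trapezoid between Q = 263 and Q = 277 of height $7: ½ · (277 + 263) · 7 = $1890.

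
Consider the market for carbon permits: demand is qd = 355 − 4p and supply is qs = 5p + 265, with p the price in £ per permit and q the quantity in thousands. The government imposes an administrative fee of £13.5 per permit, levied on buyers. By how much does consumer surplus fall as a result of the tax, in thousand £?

Without the tax, 355 − 4p = 5p + 265 gives 9p = 90, so p* = £10 and q* = 315.
With the tax collected from buyers, demand (in seller-price terms) shifts: qd = 355 − 4(p + 13.5).
Solving gives q = 285 with buyers paying £17.5 and producers receiving £4 (the £13.5 wedge).
ΔCS is the trapezoid between Q = 285 and Q = 315 of height £7.5: ½ · (315 + 285) · 7.5 = £2250.

Consumer surplus falls by £2250 thousand.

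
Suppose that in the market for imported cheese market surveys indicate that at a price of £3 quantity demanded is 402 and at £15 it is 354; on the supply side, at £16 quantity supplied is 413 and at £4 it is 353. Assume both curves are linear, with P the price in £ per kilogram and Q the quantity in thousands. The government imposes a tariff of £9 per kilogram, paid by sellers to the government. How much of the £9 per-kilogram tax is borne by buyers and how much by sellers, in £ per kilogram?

Demand slope: (354 − 402)/(15 − 3) = -4, so Qd = 414 − 4P.
Supply slope: (353 − 413)/(4 − 16) = 5, so Qs = 5P + 333.
Before the tax: set 414 − 4P = 5P + 333 → P* = £9, Q* = 378.
With the tax collected from sellers, supply shifts: Qs = 5(P − 9) + 333.
Solving gives Q = 358 with buyers paying £14 and sellers receiving £5 (the £9 wedge).
Burden on buyers: £5; on sellers: £4. (They sum to £9.)
The less price-elastic side of the market bears the larger share of a per-unit tax.

Buyers bear £5 per kilogram; sellers bear £4 per kilogram.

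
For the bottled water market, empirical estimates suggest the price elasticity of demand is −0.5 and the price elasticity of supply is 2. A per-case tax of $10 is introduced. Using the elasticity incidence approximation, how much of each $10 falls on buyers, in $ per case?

Incidence ratio: buyers' share ≈ εs / (εs + |εd|) = 2 / (2 + 0.5) = 0.8.
So buyers bear ≈ 0.8 × $10 = $8; suppliers bear $2.

Buyers bear ≈ $8 per case.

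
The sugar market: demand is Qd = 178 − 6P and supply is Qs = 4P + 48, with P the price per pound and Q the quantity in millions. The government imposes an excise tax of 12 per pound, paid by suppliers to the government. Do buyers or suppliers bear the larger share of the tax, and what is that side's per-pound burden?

Without the tax, 178 − 6P = 4P + 48 gives 10P = 130, so P* = 13 and Q* = 100.
With the tax collected from suppliers, supply shifts: Qs = 4(P − 12) + 48.
Solving gives Q = 71.2 with buyers paying 17.8 and suppliers receiving 5.8 (the 12 wedge).
Per-pound burden: buyers 4.8, suppliers 7.2.
Suppliers take the larger share because supply is less price-elastic here (demand slope 6 vs supply slope 4).
The less price-elastic side of the market bears the larger share of a per-unit tax.

Suppliers bear the larger share: 7.2 per pound.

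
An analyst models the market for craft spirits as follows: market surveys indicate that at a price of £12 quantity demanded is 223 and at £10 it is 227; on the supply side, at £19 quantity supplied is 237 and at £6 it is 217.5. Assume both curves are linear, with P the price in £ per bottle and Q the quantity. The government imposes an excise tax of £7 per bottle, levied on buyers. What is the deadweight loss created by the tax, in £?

Demand slope: (227 − 223)/(10 − 12) = -2, so Qd = 247 − 2P.
Supply slope: (217.5 − 237)/(6 − 19) = 1.5, so Qs = 1.5P + 208.5.
Before the tax: set 247 − 2P = 1.5P + 208.5 → P* = £11, Q* = 225.
With the tax collected from buyers, demand (in seller-price terms) shifts: Qd = 247 − 2(P + 7).
New equilibrium: buyers pay £14, suppliers receive £7, Q = 219. (Wedge: Pb − Ps = 7.)
Quantity falls by |ΔQ| = |225 − 219| = 6.
DWL = ½ · t · |ΔQ| = ½ · 7 · 6 = £21.

Deadweight loss = £21.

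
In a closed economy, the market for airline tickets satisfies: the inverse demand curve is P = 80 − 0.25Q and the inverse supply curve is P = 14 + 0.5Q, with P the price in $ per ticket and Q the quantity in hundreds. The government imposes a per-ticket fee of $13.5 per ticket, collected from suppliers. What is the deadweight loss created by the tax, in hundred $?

Deadweight loss = $121.5 hundred.

Inverting to Q(P) form: Qd = 320 − 4P; Qs = 2P − 28.
Before the tax: set 320 − 4P = 2P − 28 → P* = $58, Q* = 88.
With the tax collected from suppliers, supply shifts: Qs = 2(P − 13.5) − 28.
Solving gives Q = 70 with consumers paying $62.5 and suppliers receiving $49 (the $13.5 wedge).
Quantity falls by |ΔQ| = |88 − 70| = 18.
DWL = ½ · t · |ΔQ| = ½ · 13.5 · 18 = $121.5.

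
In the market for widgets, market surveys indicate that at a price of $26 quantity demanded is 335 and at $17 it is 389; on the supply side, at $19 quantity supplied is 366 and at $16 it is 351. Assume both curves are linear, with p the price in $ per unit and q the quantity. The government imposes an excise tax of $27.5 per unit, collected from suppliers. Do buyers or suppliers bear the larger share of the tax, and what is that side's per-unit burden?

Demand slope: (389 − 335)/(17 − 26) = -6, so qd = 491 − 6p.
Supply slope: (351 − 366)/(16 − 19) = 5, so qs = 5p + 271.
Without the tax, 491 − 6p = 5p + 271 gives 11p = 220, so p* = $20 and q* = 371.
With the tax collected from suppliers, supply shifts: qs = 5(p − 27.5) + 271.
New equilibrium: buyers pay $32.5, suppliers receive $5, q = 296. (Wedge: pb − ps = 27.5.)
Per-unit burden: buyers $12.5, suppliers $15.
Suppliers take the larger share because supply is less price-elastic here (demand slope 6 vs supply slope 5).

Suppliers bear the larger share: $15 per unit.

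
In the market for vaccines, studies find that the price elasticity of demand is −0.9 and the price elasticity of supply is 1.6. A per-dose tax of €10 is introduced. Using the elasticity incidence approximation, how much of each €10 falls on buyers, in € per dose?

Buyers bear ≈ €6.4 per dose.

Incidence ratio: buyers' share ≈ εs / (εs + |εd|) = 1.6 / (1.6 + 0.9) = 0.64.
So buyers bear ≈ 0.64 × €10 = €6.4; suppliers bear €3.6.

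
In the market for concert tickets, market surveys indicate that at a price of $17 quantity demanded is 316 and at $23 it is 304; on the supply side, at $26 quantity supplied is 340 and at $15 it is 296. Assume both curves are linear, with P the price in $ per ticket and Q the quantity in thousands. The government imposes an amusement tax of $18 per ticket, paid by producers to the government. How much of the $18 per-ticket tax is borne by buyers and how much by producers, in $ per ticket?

Demand slope: (304 − 316)/(23 − 17) = -2, so Qd = 350 − 2P.
Supply slope: (296 − 340)/(15 − 26) = 4, so Qs = 4P + 236.
Without the tax, 350 − 2P = 4P + 236 gives 6P = 114, so P* = $19 and Q* = 312.
With the tax collected from producers, supply shifts: Qs = 4(P − 18) + 236.
Solving gives Q = 288 with buyers paying $31 and producers receiving $13 (the $18 wedge).
Burden on buyers: $12; on producers: $6. (They sum to $18.)

Buyers bear $12 per ticket; producers bear $6 per ticket.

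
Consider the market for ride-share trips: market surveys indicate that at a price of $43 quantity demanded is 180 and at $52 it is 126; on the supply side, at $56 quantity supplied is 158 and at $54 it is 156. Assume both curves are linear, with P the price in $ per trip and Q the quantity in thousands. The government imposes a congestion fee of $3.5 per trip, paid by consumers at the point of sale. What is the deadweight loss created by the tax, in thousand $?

Demand slope: (126 − 180)/(52 − 43) = -6, so Qd = 438 − 6P.
Supply slope: (156 − 158)/(54 − 56) = 1, so Qs = P + 102.
Before the tax: set 438 − 6P = P + 102 → P* = $48, Q* = 150.
With the tax collected from consumers, demand (in seller-price terms) shifts: Qd = 438 − 6(P + 3.5).
New equilibrium: consumers pay $48.5, suppliers receive $45, Q = 147. (Wedge: Pb − Ps = 3.5.)
Quantity falls by |ΔQ| = |150 − 147| = 3.
DWL = ½ · t · |ΔQ| = ½ · 3.5 · 3 = $5.25.

Deadweight loss = $5.25 thousand.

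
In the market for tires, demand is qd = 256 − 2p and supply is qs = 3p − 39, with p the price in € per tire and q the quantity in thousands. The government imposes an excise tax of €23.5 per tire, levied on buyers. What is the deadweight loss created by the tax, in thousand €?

Before the tax: set 256 − 2p = 3p − 39 → p* = €59, q* = 138.
With the tax collected from buyers, demand (in seller-price terms) shifts: qd = 256 − 2(p + 23.5).
Solving gives q = 109.8 with buyers paying €73.1 and suppliers receiving €49.6 (the €23.5 wedge).
Quantity falls by |ΔQ| = |138 − 109.8| = 28.2.
DWL = ½ · t · |ΔQ| = ½ · 23.5 · 28.2 = €331.35.

Deadweight loss = €331.35 thousand.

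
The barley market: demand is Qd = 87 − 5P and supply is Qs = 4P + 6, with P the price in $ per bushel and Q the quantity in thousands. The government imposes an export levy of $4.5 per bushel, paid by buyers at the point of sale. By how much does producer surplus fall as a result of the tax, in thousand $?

Producer surplus falls by $92.5 thousand.

Before the tax: set 87 − 5P = 4P + 6 → P* = $9, Q* = 42.
With the tax collected from buyers, demand (in seller-price terms) shifts: Qd = 87 − 5(P + 4.5).
New equilibrium: buyers pay $11, sellers receive $6.5, Q = 32. (Wedge: Pb − Ps = 4.5.)
ΔPS is the trapezoid between Q = 32 and Q = 42 of height $2.5: ½ · (42 + 32) · 2.5 = $92.5.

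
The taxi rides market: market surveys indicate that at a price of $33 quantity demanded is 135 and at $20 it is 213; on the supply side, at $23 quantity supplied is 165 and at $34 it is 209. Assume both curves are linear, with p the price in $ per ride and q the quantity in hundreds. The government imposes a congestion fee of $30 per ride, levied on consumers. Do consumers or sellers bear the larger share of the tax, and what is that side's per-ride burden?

Demand slope: (213 − 135)/(20 − 33) = -6, so qd = 333 − 6p.
Supply slope: (209 − 165)/(34 − 23) = 4, so qs = 4p + 73.
Before the tax: set 333 − 6p = 4p + 73 → p* = $26, q* = 177.
With the tax collected from consumers, demand (in seller-price terms) shifts: qd = 333 − 6(p + 30).
Solving gives q = 105 with consumers paying $38 and sellers receiving $8 (the $30 wedge).
Per-ride burden: consumers $12, sellers $18.
Sellers take the larger share because supply is less price-elastic here (demand slope 6 vs supply slope 4).
The less price-elastic side of the market bears the larger share of a per-unit tax.

Sellers bear the larger share: $18 per ride.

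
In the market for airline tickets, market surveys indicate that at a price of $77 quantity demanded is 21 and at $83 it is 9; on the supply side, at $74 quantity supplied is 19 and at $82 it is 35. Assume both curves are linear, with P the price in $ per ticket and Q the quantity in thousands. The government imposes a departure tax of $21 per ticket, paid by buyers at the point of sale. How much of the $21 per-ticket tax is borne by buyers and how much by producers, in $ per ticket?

Buyers bear $10.5 per ticket; producers bear $10.5 per ticket.

Demand slope: (9 − 21)/(83 − 77) = -2, so Qd = 175 − 2P.
Supply slope: (35 − 19)/(82 − 74) = 2, so Qs = 2P − 129.
Before the tax: set 175 − 2P = 2P − 129 → P* = $76, Q* = 23.
With the tax collected from buyers, demand (in seller-price terms) shifts: Qd = 175 − 2(P + 21).
Solving gives Q = 2 with buyers paying $86.5 and producers receiving $65.5 (the $21 wedge).
Burden on buyers: $10.5; on producers: $10.5. (They sum to $21.)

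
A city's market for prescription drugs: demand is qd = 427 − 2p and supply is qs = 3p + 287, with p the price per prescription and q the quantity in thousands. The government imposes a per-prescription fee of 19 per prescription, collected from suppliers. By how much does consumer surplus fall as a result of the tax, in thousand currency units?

Before the tax: set 427 − 2p = 3p + 287 → p* = 28, q* = 371.
With the tax collected from suppliers, supply shifts: qs = 3(p − 19) + 287.
New equilibrium: buyers pay 39.4, suppliers receive 20.4, q = 348.2. (Wedge: pb − ps = 19.)
ΔCS is the trapezoid between Q = 348.2 and Q = 371 of height 11.4: ½ · (371 + 348.2) · 11.4 = 4099.44.

Consumer surplus falls by 4099.44 thousand.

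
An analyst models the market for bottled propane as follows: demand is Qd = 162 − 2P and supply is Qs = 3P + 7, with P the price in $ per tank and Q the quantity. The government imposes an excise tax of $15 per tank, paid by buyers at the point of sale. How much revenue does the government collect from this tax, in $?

Before the tax: set 162 − 2P = 3P + 7 → P* = $31, Q* = 100.
With the tax collected from buyers, demand (in seller-price terms) shifts: Qd = 162 − 2(P + 15).
Solving gives Q = 82 with buyers paying $40 and suppliers receiving $25 (the $15 wedge).
Revenue = t · Q = 15 · 82 = $1230.

Tax revenue = $1230.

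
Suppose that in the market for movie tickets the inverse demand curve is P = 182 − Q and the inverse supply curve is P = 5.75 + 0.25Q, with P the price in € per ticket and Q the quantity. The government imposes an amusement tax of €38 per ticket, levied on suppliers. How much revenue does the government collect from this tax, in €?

Rewrite in direct form: Qd = 182 − P and Qs = 4P − 23.
Before the tax: set 182 − P = 4P − 23 → P* = €41, Q* = 141.
With the tax collected from suppliers, supply shifts: Qs = 4(P − 38) − 23.
New equilibrium: consumers pay €71.4, suppliers receive €33.4, Q = 110.6. (Wedge: Pb − Ps = 38.)
Revenue = t · Q = 38 · 110.6 = €4202.8.

Tax revenue = €4202.8.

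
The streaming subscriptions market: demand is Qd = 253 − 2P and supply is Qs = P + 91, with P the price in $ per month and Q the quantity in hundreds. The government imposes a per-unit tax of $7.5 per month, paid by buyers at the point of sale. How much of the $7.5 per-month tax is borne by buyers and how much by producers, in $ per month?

Without the tax, 253 − 2P = P + 91 gives 3P = 162, so P* = $54 and Q* = 145.
With the tax collected from buyers, demand (in seller-price terms) shifts: Qd = 253 − 2(P + 7.5).
Solving gives Q = 140 with buyers paying $56.5 and producers receiving $49 (the $7.5 wedge).
Burden on buyers: $2.5; on producers: $5. (They sum to $7.5.)

Buyers bear $2.5 per month; producers bear $5 per month.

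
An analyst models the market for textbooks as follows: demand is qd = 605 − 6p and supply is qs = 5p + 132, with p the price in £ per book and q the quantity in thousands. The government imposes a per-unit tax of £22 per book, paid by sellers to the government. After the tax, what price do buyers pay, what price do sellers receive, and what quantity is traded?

Buyers pay £53; sellers receive £31; quantity = 287.

Before the tax: set 605 − 6p = 5p + 132 → p* = £43, q* = 347.
With the tax collected from sellers, supply shifts: qs = 5(p − 22) + 132.
New equilibrium: buyers pay £53, sellers receive £31, q = 287. (Wedge: pb − ps = 22.)
The less price-elastic side of the market bears the larger share of a per-unit tax.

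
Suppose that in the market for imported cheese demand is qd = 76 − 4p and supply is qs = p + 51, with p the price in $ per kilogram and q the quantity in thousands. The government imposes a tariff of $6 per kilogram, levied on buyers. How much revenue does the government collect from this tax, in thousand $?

Without the tax, 76 − 4p = p + 51 gives 5p = 25, so p* = $5 and q* = 56.
With the tax collected from buyers, demand (in seller-price terms) shifts: qd = 76 − 4(p + 6).
Solving gives q = 51.2 with buyers paying $6.2 and suppliers receiving $0.2 (the $6 wedge).
Revenue = t · Q = 6 · 51.2 = $307.2.

Tax revenue = $307.2 thousand.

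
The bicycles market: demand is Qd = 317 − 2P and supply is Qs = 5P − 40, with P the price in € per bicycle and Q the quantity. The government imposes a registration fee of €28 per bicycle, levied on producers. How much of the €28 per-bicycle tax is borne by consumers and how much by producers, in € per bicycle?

Without the tax, 317 − 2P = 5P − 40 gives 7P = 357, so P* = €51 and Q* = 215.
With the tax collected from producers, supply shifts: Qs = 5(P − 28) − 40.
Solving gives Q = 175 with consumers paying €71 and producers receiving €43 (the €28 wedge).
Burden on consumers: €20; on producers: €8. (They sum to €28.)
The less price-elastic side of the market bears the larger share of a per-unit tax.

Consumers bear €20 per bicycle; producers bear €8 per bicycle.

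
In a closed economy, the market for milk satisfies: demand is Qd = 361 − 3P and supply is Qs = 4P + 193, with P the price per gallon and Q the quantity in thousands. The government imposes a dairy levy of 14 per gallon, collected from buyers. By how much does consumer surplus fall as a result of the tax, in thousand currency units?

Without the tax, 361 − 3P = 4P + 193 gives 7P = 168, so P* = 24 and Q* = 289.
With the tax collected from buyers, demand (in seller-price terms) shifts: Qd = 361 − 3(P + 14).
Solving gives Q = 265 with buyers paying 32 and suppliers receiving 18 (the 14 wedge).
ΔCS is the trapezoid between Q = 265 and Q = 289 of height 8: ½ · (289 + 265) · 8 = 2216.

Consumer surplus falls by 2216 thousand.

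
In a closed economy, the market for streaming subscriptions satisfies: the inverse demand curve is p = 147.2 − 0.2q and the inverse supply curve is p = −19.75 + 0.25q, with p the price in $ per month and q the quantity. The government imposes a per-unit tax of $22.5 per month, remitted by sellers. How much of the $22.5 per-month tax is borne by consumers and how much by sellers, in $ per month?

Rewrite in direct form: qd = 736 − 5p and qs = 4p + 79.
Before the tax: set 736 − 5p = 4p + 79 → p* = $73, q* = 371.
With the tax collected from sellers, supply shifts: qs = 4(p − 22.5) + 79.
New equilibrium: consumers pay $83, sellers receive $60.5, q = 321. (Wedge: pb − ps = 22.5.)
Burden on consumers: $10; on sellers: $12.5. (They sum to $22.5.)
The less price-elastic side of the market bears the larger share of a per-unit tax.

Consumers bear $10 per month; sellers bear $12.5 per month.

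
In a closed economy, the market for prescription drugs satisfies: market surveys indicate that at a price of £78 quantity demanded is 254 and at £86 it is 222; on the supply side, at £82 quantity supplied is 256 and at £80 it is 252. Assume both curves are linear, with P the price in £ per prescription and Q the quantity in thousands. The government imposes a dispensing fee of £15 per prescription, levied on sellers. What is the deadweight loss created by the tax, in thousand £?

Demand slope: (222 − 254)/(86 − 78) = -4, so Qd = 566 − 4P.
Supply slope: (252 − 256)/(80 − 82) = 2, so Qs = 2P + 92.
Without the tax, 566 − 4P = 2P + 92 gives 6P = 474, so P* = £79 and Q* = 250.
With the tax collected from sellers, supply shifts: Qs = 2(P − 15) + 92.
Solving gives Q = 230 with consumers paying £84 and sellers receiving £69 (the £15 wedge).
Quantity falls by |ΔQ| = |250 − 230| = 20.
DWL = ½ · t · |ΔQ| = ½ · 15 · 20 = £150.

Deadweight loss = £150 thousand.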